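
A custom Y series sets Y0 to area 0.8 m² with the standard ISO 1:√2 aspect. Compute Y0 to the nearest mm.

752 × 1064 mm

Let the short side be w mm. Then w · w√2 = 0.8 m² = 800,000 mm².
w² = 800,000/√2, so w ≈ 752.1 mm; long side = w√2 ≈ 1063.7 mm.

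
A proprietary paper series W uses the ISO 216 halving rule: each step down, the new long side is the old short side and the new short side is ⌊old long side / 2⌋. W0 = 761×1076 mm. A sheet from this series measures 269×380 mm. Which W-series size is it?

W3

W0: 761 × 1076 mm
W1: 538 × 761 mm
W2: 380 × 538 mm
W3: 269 × 380 mm
W4: 190 × 269 mm
→ matches W3.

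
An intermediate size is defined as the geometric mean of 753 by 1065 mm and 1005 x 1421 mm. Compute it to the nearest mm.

Short side: √(753 · 1005) = √756765 ≈ 869.9 → 870 mm
Long side: √(1065 · 1421) = √1513365 ≈ 1230.2 → 1230 mm

870 × 1230 mm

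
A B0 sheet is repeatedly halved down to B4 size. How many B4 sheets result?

16

Each ISO step halves the sheet: 1 × B0 → 2 × B1 → 4 × B2 → 8 × B3 → …
From B0 to B4 is 4 halving steps: 2^4 = 16.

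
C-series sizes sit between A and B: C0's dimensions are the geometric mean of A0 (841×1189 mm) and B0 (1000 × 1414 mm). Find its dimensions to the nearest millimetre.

Short: √(841 · 1000) = √841000 ≈ 917.1 mm.
Long: √(1189 · 1414) = √1681246 ≈ 1296.6 mm.

917 × 1297 mm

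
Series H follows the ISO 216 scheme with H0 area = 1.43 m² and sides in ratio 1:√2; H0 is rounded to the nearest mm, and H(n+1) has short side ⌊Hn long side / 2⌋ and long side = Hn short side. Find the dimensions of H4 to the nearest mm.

251 × 355 mm

Let H0's short side be w mm. w · w√2 = 1.43 m² = 1,430,000 mm², so w ≈ 1005.6 mm and w√2 ≈ 1422.1 mm → H0 = 1006 × 1422 mm.
H1: ⌊1422/2⌋ × 1006 = 711 × 1006 mm
H2: ⌊1006/2⌋ × 711 = 503 × 711 mm
H3: ⌊711/2⌋ × 503 = 355 × 503 mm
H4: ⌊503/2⌋ × 355 = 251 × 355 mm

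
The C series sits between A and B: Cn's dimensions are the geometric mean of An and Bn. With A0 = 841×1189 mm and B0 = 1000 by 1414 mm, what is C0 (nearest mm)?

917 × 1297 mm

Short side: √(841 · 1000) = √841000 ≈ 917.1 → 917 mm
Long side: √(1189 · 1414) = √1681246 ≈ 1296.6 → 1297 mm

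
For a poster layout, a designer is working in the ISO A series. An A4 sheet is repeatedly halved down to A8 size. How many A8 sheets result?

16

A4 = 210 × 297 mm; A8 = 52 × 74 mm.
Each halving step doubles the count; 4 steps from A4 to A8.
2^4 = 16.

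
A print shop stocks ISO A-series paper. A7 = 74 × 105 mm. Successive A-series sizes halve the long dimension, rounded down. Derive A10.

26 × 37 mm

A8: ⌊105/2⌋ × 74 = 52 × 74 mm
A9: ⌊74/2⌋ × 52 = 37 × 52 mm
A10: ⌊52/2⌋ × 37 = 26 × 37 mm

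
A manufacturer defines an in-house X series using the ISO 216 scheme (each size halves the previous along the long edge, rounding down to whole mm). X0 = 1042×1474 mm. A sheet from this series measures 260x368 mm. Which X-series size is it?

X4

X0: 1042 × 1474 mm
X1: 737 × 1042 mm
X2: 521 × 737 mm
X3: 368 × 521 mm
X4: 260 × 368 mm
X5: 184 × 260 mm
→ matches X4.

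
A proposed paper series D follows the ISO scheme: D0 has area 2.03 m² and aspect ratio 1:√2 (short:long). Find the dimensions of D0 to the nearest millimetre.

1198 × 1694 mm

Let the short side be w mm. Then w · w√2 = 2.03 m² = 2,030,000 mm².
w² = 2,030,000/√2, so w ≈ 1198.1 mm; long side = w√2 ≈ 1694.4 mm.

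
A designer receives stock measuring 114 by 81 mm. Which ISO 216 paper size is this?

Aspect ratio 114/81 ≈ 1.407 — close to the ISO √2 ≈ 1.414.
In the C-series (envelope sizes, between A and B): C7 = 81 × 114 mm.

C7 (81 × 114 mm)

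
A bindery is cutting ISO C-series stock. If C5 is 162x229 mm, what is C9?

C6: ⌊229/2⌋ × 162 = 114 × 162 mm
C7: ⌊162/2⌋ × 114 = 81 × 114 mm
C8: ⌊114/2⌋ × 81 = 57 × 81 mm
C9: ⌊81/2⌋ × 57 = 40 × 57 mm

40 × 57 mm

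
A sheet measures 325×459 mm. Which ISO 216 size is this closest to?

C3 (324 × 458 mm)

Aspect ratio 459/325 ≈ 1.412 — close to the ISO √2 ≈ 1.414.
In the C-series (envelope sizes, between A and B): C3 = 324 × 458 mm.
Off by 2 mm total — nearest standard size.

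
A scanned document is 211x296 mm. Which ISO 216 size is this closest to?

Aspect ratio 296/211 ≈ 1.403 — close to the ISO √2 ≈ 1.414.
In the A-series (A0 area = 1 m²): A4 = 210 × 297 mm.
Off by 2 mm total — nearest standard size.

A4 (210 × 297 mm)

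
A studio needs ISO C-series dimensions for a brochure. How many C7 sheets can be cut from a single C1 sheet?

Each ISO step halves the sheet: 1 × C1 → 2 × C2 → 4 × C3 → 8 × C4 → …
From C1 to C7 is 6 halving steps: 2^6 = 64.

64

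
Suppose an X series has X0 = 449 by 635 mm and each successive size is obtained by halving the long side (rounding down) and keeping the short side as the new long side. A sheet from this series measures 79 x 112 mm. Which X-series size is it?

X0: 449 × 635 mm
X1: 317 × 449 mm
X2: 224 × 317 mm
X3: 158 × 224 mm
X4: 112 × 158 mm
X5: 79 × 112 mm
X6: 56 × 79 mm
→ matches X5.

X5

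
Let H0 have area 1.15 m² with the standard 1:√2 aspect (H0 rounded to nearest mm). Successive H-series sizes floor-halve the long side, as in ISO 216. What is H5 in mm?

Let H0's short side be w mm. w · w√2 = 1.15 m² = 1,150,000 mm², so w ≈ 901.8 mm and w√2 ≈ 1275.3 mm → H0 = 902 × 1275 mm.
H1: ⌊1275/2⌋ × 902 = 637 × 902 mm
H2: ⌊902/2⌋ × 637 = 451 × 637 mm
H3: ⌊637/2⌋ × 451 = 318 × 451 mm
H4: ⌊451/2⌋ × 318 = 225 × 318 mm
H5: ⌊318/2⌋ × 225 = 159 × 225 mm

159 × 225 mm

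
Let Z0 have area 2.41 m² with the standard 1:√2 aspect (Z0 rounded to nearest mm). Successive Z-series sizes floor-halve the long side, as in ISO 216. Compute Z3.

Let Z0's short side be w mm. w · w√2 = 2.41 m² = 2,410,000 mm², so w ≈ 1305.4 mm and w√2 ≈ 1846.1 mm → Z0 = 1305 × 1846 mm.
Z1: ⌊1846/2⌋ × 1305 = 923 × 1305 mm
Z2: ⌊1305/2⌋ × 923 = 652 × 923 mm
Z3: ⌊923/2⌋ × 652 = 461 × 652 mm

461 × 652 mm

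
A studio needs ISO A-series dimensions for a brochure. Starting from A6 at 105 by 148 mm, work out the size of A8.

A7: ⌊148/2⌋ × 105 = 74 × 105 mm
A8: ⌊105/2⌋ × 74 = 52 × 74 mm

52 × 74 mm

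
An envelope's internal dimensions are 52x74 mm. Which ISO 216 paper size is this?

A8 (52 × 74 mm)

Aspect ratio 74/52 ≈ 1.423 — close to the ISO √2 ≈ 1.414.
In the A-series (A0 area = 1 m²): A8 = 52 × 74 mm.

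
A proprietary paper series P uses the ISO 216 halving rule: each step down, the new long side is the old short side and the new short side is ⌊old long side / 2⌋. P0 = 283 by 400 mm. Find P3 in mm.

100 × 141 mm

P1 = 200 × 283 mm (from P0 by 1 halving).
P2: ⌊283/2⌋ × 200 = 141 × 200 mm
P3: ⌊200/2⌋ × 141 = 100 × 141 mm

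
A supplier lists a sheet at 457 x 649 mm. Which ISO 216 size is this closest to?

Aspect ratio 649/457 ≈ 1.420 — close to the ISO √2 ≈ 1.414.
In the C-series (envelope sizes, between A and B): C2 = 458 × 648 mm.
Off by 2 mm total — nearest standard size.

C2 (458 × 648 mm)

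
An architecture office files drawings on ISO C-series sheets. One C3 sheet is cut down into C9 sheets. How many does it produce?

C3 = 324 × 458 mm; C9 = 40 × 57 mm.
Each halving step doubles the count; 6 steps from C3 to C9.
2^6 = 64.

64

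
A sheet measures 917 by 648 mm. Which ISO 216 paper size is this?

Aspect ratio 917/648 ≈ 1.415 — close to the ISO √2 ≈ 1.414.
In the C-series (envelope sizes, between A and B): C1 = 648 × 917 mm.

C1 (648 × 917 mm)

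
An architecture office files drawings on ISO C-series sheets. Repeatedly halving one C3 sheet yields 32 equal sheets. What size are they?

C8

32 = 2^5, so 5 halving steps.
C3 → C4 → … → C8 after 5 steps.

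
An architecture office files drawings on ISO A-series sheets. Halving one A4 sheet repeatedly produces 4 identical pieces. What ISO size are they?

4 = 2^2, so 2 halving steps.
A4 → A5 → … → A6 after 2 steps.

A6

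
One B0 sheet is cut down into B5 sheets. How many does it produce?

32

Each ISO step halves the sheet: 1 × B0 → 2 × B1 → 4 × B2 → 8 × B3 → …
From B0 to B5 is 5 halving steps: 2^5 = 32.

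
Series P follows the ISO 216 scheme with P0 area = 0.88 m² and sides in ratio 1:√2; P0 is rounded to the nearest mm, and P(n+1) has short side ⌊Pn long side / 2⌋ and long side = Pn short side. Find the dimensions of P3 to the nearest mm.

279 × 394 mm

Let P0's short side be w mm. w · w√2 = 0.88 m² = 880,000 mm², so w ≈ 788.8 mm and w√2 ≈ 1115.6 mm → P0 = 789 × 1116 mm.
P1: ⌊1116/2⌋ × 789 = 558 × 789 mm
P2: ⌊789/2⌋ × 558 = 394 × 558 mm
P3: ⌊558/2⌋ × 394 = 279 × 394 mm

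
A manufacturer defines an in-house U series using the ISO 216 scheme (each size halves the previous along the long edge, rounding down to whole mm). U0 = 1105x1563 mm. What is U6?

U1: ⌊1563/2⌋ × 1105 = 781 × 1105 mm
U2: ⌊1105/2⌋ × 781 = 552 × 781 mm
U3: ⌊781/2⌋ × 552 = 390 × 552 mm
U4: ⌊552/2⌋ × 390 = 276 × 390 mm
U5: ⌊390/2⌋ × 276 = 195 × 276 mm
U6: ⌊276/2⌋ × 195 = 138 × 195 mm

138 × 195 mm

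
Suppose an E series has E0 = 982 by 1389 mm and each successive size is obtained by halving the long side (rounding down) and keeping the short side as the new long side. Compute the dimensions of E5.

E1 = 694 × 982 mm (from E0 by 1 halving).
E2: ⌊982/2⌋ × 694 = 491 × 694 mm
E3: ⌊694/2⌋ × 491 = 347 × 491 mm
E4: ⌊491/2⌋ × 347 = 245 × 347 mm
E5: ⌊347/2⌋ × 245 = 173 × 245 mm

173 × 245 mm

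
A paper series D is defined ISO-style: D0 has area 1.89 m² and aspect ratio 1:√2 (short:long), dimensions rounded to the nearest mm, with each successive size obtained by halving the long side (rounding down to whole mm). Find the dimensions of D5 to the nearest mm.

Let D0's short side be w mm. w · w√2 = 1.89 m² = 1,890,000 mm², so w ≈ 1156.0 mm and w√2 ≈ 1634.9 mm → D0 = 1156 × 1635 mm.
D1: ⌊1635/2⌋ × 1156 = 817 × 1156 mm
D2: ⌊1156/2⌋ × 817 = 578 × 817 mm
D3: ⌊817/2⌋ × 578 = 408 × 578 mm
D4: ⌊578/2⌋ × 408 = 289 × 408 mm
D5: ⌊408/2⌋ × 289 = 204 × 289 mm

204 × 289 mm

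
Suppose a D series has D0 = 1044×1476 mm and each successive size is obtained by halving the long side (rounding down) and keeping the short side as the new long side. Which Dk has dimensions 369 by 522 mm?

D3

D0: 1044 × 1476 mm
D1: 738 × 1044 mm
D2: 522 × 738 mm
D3: 369 × 522 mm
D4: 261 × 369 mm
→ matches D3.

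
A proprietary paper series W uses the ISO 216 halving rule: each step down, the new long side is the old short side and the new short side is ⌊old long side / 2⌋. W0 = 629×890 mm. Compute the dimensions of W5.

W1 = 445 × 629 mm (from W0 by 1 halving).
W2: ⌊629/2⌋ × 445 = 314 × 445 mm
W3: ⌊445/2⌋ × 314 = 222 × 314 mm
W4: ⌊314/2⌋ × 222 = 157 × 222 mm
W5: ⌊222/2⌋ × 157 = 111 × 157 mm

111 × 157 mm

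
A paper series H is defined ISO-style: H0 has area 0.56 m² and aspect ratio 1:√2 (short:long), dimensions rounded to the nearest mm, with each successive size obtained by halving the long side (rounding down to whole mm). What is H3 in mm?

222 × 314 mm

Let H0's short side be w mm. w · w√2 = 0.56 m² = 560,000 mm², so w ≈ 629.3 mm and w√2 ≈ 889.9 mm → H0 = 629 × 890 mm.
H1: ⌊890/2⌋ × 629 = 445 × 629 mm
H2: ⌊629/2⌋ × 445 = 314 × 445 mm
H3: ⌊445/2⌋ × 314 = 222 × 314 mm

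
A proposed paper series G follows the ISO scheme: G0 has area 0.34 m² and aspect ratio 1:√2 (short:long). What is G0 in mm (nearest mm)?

490 × 693 mm

Let the short side be w mm. Then w · w√2 = 0.34 m² = 340,000 mm².
w² = 340,000/√2, so w ≈ 490.3 mm; long side = w√2 ≈ 693.4 mm.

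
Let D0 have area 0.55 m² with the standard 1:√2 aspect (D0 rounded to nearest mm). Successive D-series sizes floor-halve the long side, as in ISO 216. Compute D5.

Let D0's short side be w mm. w · w√2 = 0.55 m² = 550,000 mm², so w ≈ 623.6 mm and w√2 ≈ 881.9 mm → D0 = 624 × 882 mm.
D1: ⌊882/2⌋ × 624 = 441 × 624 mm
D2: ⌊624/2⌋ × 441 = 312 × 441 mm
D3: ⌊441/2⌋ × 312 = 220 × 312 mm
D4: ⌊312/2⌋ × 220 = 156 × 220 mm
D5: ⌊220/2⌋ × 156 = 110 × 156 mm

110 × 156 mm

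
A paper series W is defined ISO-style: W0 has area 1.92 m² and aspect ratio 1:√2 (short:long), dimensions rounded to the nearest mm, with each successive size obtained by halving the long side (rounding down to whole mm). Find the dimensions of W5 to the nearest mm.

206 × 291 mm

Let W0's short side be w mm. w · w√2 = 1.92 m² = 1,920,000 mm², so w ≈ 1165.2 mm and w√2 ≈ 1647.8 mm → W0 = 1165 × 1648 mm.
W1: ⌊1648/2⌋ × 1165 = 824 × 1165 mm
W2: ⌊1165/2⌋ × 824 = 582 × 824 mm
W3: ⌊824/2⌋ × 582 = 412 × 582 mm
W4: ⌊582/2⌋ × 412 = 291 × 412 mm
W5: ⌊412/2⌋ × 291 = 206 × 291 mm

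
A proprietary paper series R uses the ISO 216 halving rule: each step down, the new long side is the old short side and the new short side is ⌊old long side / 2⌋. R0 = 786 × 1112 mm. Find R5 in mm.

R1: ⌊1112/2⌋ × 786 = 556 × 786 mm
R2: ⌊786/2⌋ × 556 = 393 × 556 mm
R3: ⌊556/2⌋ × 393 = 278 × 393 mm
R4: ⌊393/2⌋ × 278 = 196 × 278 mm
R5: ⌊278/2⌋ × 196 = 139 × 196 mm

139 × 196 mm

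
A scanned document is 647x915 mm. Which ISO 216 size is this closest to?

C1 (648 × 917 mm)

Aspect ratio 915/647 ≈ 1.414 — close to the ISO √2 ≈ 1.414.
In the C-series (envelope sizes, between A and B): C1 = 648 × 917 mm.
Off by 3 mm total — nearest standard size.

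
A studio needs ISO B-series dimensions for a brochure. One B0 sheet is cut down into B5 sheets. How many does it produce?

32

Each ISO step halves the sheet: 1 × B0 → 2 × B1 → 4 × B2 → 8 × B3 → …
From B0 to B5 is 5 halving steps: 2^5 = 32.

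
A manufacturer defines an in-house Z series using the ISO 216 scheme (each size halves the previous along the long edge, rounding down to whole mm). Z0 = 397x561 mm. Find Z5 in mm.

70 × 99 mm

Z1 = 280 × 397 mm (from Z0 by 1 halving).
Z2: ⌊397/2⌋ × 280 = 198 × 280 mm
Z3: ⌊280/2⌋ × 198 = 140 × 198 mm
Z4: ⌊198/2⌋ × 140 = 99 × 140 mm
Z5: ⌊140/2⌋ × 99 = 70 × 99 mm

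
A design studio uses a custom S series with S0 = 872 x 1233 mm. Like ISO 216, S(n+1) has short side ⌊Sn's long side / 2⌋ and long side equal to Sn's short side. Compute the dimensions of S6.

S1 = 616 × 872 mm (from S0 by 1 halving).
S2: ⌊872/2⌋ × 616 = 436 × 616 mm
S3: ⌊616/2⌋ × 436 = 308 × 436 mm
S4: ⌊436/2⌋ × 308 = 218 × 308 mm
S5: ⌊308/2⌋ × 218 = 154 × 218 mm
S6: ⌊218/2⌋ × 154 = 109 × 154 mm

109 × 154 mm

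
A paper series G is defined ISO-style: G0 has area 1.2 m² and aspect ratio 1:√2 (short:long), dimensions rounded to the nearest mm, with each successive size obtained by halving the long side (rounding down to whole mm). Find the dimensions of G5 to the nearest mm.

Let G0's short side be w mm. w · w√2 = 1.2 m² = 1,200,000 mm², so w ≈ 921.2 mm and w√2 ≈ 1302.7 mm → G0 = 921 × 1303 mm.
G1: ⌊1303/2⌋ × 921 = 651 × 921 mm
G2: ⌊921/2⌋ × 651 = 460 × 651 mm
G3: ⌊651/2⌋ × 460 = 325 × 460 mm
G4: ⌊460/2⌋ × 325 = 230 × 325 mm
G5: ⌊325/2⌋ × 230 = 162 × 230 mm

162 × 230 mm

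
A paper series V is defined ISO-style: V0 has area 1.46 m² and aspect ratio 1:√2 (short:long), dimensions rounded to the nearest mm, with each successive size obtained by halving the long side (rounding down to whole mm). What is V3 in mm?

359 × 508 mm

Let V0's short side be w mm. w · w√2 = 1.46 m² = 1,460,000 mm², so w ≈ 1016.1 mm and w√2 ≈ 1436.9 mm → V0 = 1016 × 1437 mm.
V1: ⌊1437/2⌋ × 1016 = 718 × 1016 mm
V2: ⌊1016/2⌋ × 718 = 508 × 718 mm
V3: ⌊718/2⌋ × 508 = 359 × 508 mm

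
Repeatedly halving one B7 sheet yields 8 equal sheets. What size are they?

8 = 2^3, so 3 halving steps.
B7 → B8 → … → B10 after 3 steps.

B10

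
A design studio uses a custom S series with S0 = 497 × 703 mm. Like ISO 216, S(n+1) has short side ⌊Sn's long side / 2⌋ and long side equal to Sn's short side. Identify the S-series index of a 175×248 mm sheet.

S0: 497 × 703 mm
S1: 351 × 497 mm
S2: 248 × 351 mm
S3: 175 × 248 mm
S4: 124 × 175 mm
→ matches S3.

S3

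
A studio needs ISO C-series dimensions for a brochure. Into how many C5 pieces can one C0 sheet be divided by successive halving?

Each ISO step halves the sheet: 1 × C0 → 2 × C1 → 4 × C2 → 8 × C3 → …
From C0 to C5 is 5 halving steps: 2^5 = 32.

32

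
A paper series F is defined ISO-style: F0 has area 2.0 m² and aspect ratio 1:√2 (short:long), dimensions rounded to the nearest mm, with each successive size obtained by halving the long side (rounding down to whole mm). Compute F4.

Let F0's short side be w mm. w · w√2 = 2.0 m² = 2,000,000 mm², so w ≈ 1189.2 mm and w√2 ≈ 1681.8 mm → F0 = 1189 × 1682 mm.
F1: ⌊1682/2⌋ × 1189 = 841 × 1189 mm
F2: ⌊1189/2⌋ × 841 = 594 × 841 mm
F3: ⌊841/2⌋ × 594 = 420 × 594 mm
F4: ⌊594/2⌋ × 420 = 297 × 420 mm

297 × 420 mm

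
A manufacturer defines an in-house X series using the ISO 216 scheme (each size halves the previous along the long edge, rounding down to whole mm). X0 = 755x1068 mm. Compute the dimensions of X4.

X1: ⌊1068/2⌋ × 755 = 534 × 755 mm
X2: ⌊755/2⌋ × 534 = 377 × 534 mm
X3: ⌊534/2⌋ × 377 = 267 × 377 mm
X4: ⌊377/2⌋ × 267 = 188 × 267 mm

188 × 267 mm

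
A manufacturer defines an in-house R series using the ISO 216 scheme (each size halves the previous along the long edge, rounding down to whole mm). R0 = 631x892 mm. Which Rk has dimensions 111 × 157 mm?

R0: 631 × 892 mm
R1: 446 × 631 mm
R2: 315 × 446 mm
R3: 223 × 315 mm
R4: 157 × 223 mm
R5: 111 × 157 mm
R6: 78 × 111 mm
→ matches R5.

R5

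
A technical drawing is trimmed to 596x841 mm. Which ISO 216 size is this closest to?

Aspect ratio 841/596 ≈ 1.411 — close to the ISO √2 ≈ 1.414.
In the A-series (A0 area = 1 m²): A1 = 594 × 841 mm.
Off by 2 mm total — nearest standard size.

A1 (594 × 841 mm)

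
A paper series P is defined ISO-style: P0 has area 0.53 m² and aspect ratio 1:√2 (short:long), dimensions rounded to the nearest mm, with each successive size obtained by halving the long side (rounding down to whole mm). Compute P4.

Let P0's short side be w mm. w · w√2 = 0.53 m² = 530,000 mm², so w ≈ 612.2 mm and w√2 ≈ 865.8 mm → P0 = 612 × 866 mm.
P1: ⌊866/2⌋ × 612 = 433 × 612 mm
P2: ⌊612/2⌋ × 433 = 306 × 433 mm
P3: ⌊433/2⌋ × 306 = 216 × 306 mm
P4: ⌊306/2⌋ × 216 = 153 × 216 mm

153 × 216 mm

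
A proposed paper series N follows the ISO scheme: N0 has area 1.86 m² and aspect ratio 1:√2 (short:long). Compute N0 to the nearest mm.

Let the short side be w mm. Then w · w√2 = 1.86 m² = 1,860,000 mm².
w² = 1,860,000/√2, so w ≈ 1146.8 mm; long side = w√2 ≈ 1621.9 mm.

1147 × 1622 mm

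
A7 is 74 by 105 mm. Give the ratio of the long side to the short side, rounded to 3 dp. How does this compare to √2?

1.419

105 / 74 = 1.419
ISO 216 targets √2 ≈ 1.414; the +0.005 deviation is from mm rounding.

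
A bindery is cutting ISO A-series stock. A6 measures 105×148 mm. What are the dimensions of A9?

37 × 52 mm

A7: ⌊148/2⌋ × 105 = 74 × 105 mm
A8: ⌊105/2⌋ × 74 = 52 × 74 mm
A9: ⌊74/2⌋ × 52 = 37 × 52 mm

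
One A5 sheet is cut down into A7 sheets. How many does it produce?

Each ISO step halves the sheet: 1 × A5 → 2 × A6 → 4 × A7
From A5 to A7 is 2 halving steps: 2^2 = 4.

4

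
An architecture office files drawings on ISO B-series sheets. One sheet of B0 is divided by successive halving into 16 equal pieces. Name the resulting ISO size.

B4

16 = 2^4, so 4 halving steps.
B0 → B1 → … → B4 after 4 steps.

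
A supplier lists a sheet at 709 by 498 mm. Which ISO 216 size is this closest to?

Aspect ratio 709/498 ≈ 1.424 — close to the ISO √2 ≈ 1.414.
In the B-series (B0 = 1000 × 1414 mm): B2 = 500 × 707 mm.
Off by 4 mm total — nearest standard size.

B2 (500 × 707 mm)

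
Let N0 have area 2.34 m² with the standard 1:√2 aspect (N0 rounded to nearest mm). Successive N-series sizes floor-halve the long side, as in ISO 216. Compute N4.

Let N0's short side be w mm. w · w√2 = 2.34 m² = 2,340,000 mm², so w ≈ 1286.3 mm and w√2 ≈ 1819.1 mm → N0 = 1286 × 1819 mm.
N1: ⌊1819/2⌋ × 1286 = 909 × 1286 mm
N2: ⌊1286/2⌋ × 909 = 643 × 909 mm
N3: ⌊909/2⌋ × 643 = 454 × 643 mm
N4: ⌊643/2⌋ × 454 = 321 × 454 mm

321 × 454 mm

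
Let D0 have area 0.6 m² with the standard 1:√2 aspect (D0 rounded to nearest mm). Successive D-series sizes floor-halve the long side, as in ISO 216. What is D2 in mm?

Let D0's short side be w mm. w · w√2 = 0.6 m² = 600,000 mm², so w ≈ 651.4 mm and w√2 ≈ 921.2 mm → D0 = 651 × 921 mm.
D1: ⌊921/2⌋ × 651 = 460 × 651 mm
D2: ⌊651/2⌋ × 460 = 325 × 460 mm

325 × 460 mm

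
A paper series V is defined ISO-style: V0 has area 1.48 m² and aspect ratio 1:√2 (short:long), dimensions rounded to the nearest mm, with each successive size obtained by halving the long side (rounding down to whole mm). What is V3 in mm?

Let V0's short side be w mm. w · w√2 = 1.48 m² = 1,480,000 mm², so w ≈ 1023.0 mm and w√2 ≈ 1446.7 mm → V0 = 1023 × 1447 mm.
V1: ⌊1447/2⌋ × 1023 = 723 × 1023 mm
V2: ⌊1023/2⌋ × 723 = 511 × 723 mm
V3: ⌊723/2⌋ × 511 = 361 × 511 mm

361 × 511 mm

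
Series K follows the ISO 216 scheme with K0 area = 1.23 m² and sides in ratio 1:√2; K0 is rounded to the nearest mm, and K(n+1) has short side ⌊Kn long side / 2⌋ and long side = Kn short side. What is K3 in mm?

Let K0's short side be w mm. w · w√2 = 1.23 m² = 1,230,000 mm², so w ≈ 932.6 mm and w√2 ≈ 1318.9 mm → K0 = 933 × 1319 mm.
K1: ⌊1319/2⌋ × 933 = 659 × 933 mm
K2: ⌊933/2⌋ × 659 = 466 × 659 mm
K3: ⌊659/2⌋ × 466 = 329 × 466 mm

329 × 466 mm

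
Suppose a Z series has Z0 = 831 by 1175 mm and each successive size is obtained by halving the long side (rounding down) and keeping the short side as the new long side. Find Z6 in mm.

103 × 146 mm

Z1 = 587 × 831 mm (from Z0 by 1 halving).
Z2: ⌊831/2⌋ × 587 = 415 × 587 mm
Z3: ⌊587/2⌋ × 415 = 293 × 415 mm
Z4: ⌊415/2⌋ × 293 = 207 × 293 mm
Z5: ⌊293/2⌋ × 207 = 146 × 207 mm
Z6: ⌊207/2⌋ × 146 = 103 × 146 mm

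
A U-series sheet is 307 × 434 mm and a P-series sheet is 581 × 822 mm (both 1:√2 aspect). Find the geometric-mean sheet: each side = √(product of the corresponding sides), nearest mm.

422 × 597 mm

Short side: √(307 · 581) = √178367 ≈ 422.3 → 422 mm
Long side: √(434 · 822) = √356748 ≈ 597.3 → 597 mm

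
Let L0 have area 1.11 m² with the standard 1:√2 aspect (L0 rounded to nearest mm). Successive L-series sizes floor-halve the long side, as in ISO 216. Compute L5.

156 × 221 mm

Let L0's short side be w mm. w · w√2 = 1.11 m² = 1,110,000 mm², so w ≈ 885.9 mm and w√2 ≈ 1252.9 mm → L0 = 886 × 1253 mm.
L1: ⌊1253/2⌋ × 886 = 626 × 886 mm
L2: ⌊886/2⌋ × 626 = 443 × 626 mm
L3: ⌊626/2⌋ × 443 = 313 × 443 mm
L4: ⌊443/2⌋ × 313 = 221 × 313 mm
L5: ⌊313/2⌋ × 221 = 156 × 221 mm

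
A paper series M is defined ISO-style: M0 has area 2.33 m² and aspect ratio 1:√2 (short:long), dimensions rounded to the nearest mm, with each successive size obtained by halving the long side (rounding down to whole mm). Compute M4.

321 × 453 mm

Let M0's short side be w mm. w · w√2 = 2.33 m² = 2,330,000 mm², so w ≈ 1283.6 mm and w√2 ≈ 1815.2 mm → M0 = 1284 × 1815 mm.
M1: ⌊1815/2⌋ × 1284 = 907 × 1284 mm
M2: ⌊1284/2⌋ × 907 = 642 × 907 mm
M3: ⌊907/2⌋ × 642 = 453 × 642 mm
M4: ⌊642/2⌋ × 453 = 321 × 453 mm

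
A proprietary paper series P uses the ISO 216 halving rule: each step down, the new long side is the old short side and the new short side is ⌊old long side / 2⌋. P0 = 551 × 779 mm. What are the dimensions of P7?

P1 = 389 × 551 mm (from P0 by 1 halving).
P2: ⌊551/2⌋ × 389 = 275 × 389 mm
P3: ⌊389/2⌋ × 275 = 194 × 275 mm
P4: ⌊275/2⌋ × 194 = 137 × 194 mm
P5: ⌊194/2⌋ × 137 = 97 × 137 mm
P6: ⌊137/2⌋ × 97 = 68 × 97 mm
P7: ⌊97/2⌋ × 68 = 48 × 68 mm

48 × 68 mm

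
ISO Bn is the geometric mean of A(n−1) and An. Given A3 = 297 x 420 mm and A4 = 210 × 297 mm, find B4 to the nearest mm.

250 × 353 mm

Short side: √(297 · 210) = √62370 ≈ 249.7 → 250 mm
Long side: √(420 · 297) = √124740 ≈ 353.2 → 353 mm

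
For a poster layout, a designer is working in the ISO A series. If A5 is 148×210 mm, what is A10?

26 × 37 mm

A6: ⌊210/2⌋ × 148 = 105 × 148 mm
A7: ⌊148/2⌋ × 105 = 74 × 105 mm
A8: ⌊105/2⌋ × 74 = 52 × 74 mm
A9: ⌊74/2⌋ × 52 = 37 × 52 mm
A10: ⌊52/2⌋ × 37 = 26 × 37 mm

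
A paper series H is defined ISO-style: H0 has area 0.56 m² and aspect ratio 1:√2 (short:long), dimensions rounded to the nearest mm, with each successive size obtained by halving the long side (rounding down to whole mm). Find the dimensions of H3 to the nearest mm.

222 × 314 mm

Let H0's short side be w mm. w · w√2 = 0.56 m² = 560,000 mm², so w ≈ 629.3 mm and w√2 ≈ 889.9 mm → H0 = 629 × 890 mm.
H1: ⌊890/2⌋ × 629 = 445 × 629 mm
H2: ⌊629/2⌋ × 445 = 314 × 445 mm
H3: ⌊445/2⌋ × 314 = 222 × 314 mm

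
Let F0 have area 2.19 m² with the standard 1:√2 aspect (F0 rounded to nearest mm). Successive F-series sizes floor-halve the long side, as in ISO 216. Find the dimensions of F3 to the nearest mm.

440 × 622 mm

Let F0's short side be w mm. w · w√2 = 2.19 m² = 2,190,000 mm², so w ≈ 1244.4 mm and w√2 ≈ 1759.9 mm → F0 = 1244 × 1760 mm.
F1: ⌊1760/2⌋ × 1244 = 880 × 1244 mm
F2: ⌊1244/2⌋ × 880 = 622 × 880 mm
F3: ⌊880/2⌋ × 622 = 440 × 622 mm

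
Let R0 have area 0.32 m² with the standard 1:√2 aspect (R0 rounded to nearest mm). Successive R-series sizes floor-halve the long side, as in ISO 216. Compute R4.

119 × 168 mm

Let R0's short side be w mm. w · w√2 = 0.32 m² = 320,000 mm², so w ≈ 475.7 mm and w√2 ≈ 672.7 mm → R0 = 476 × 673 mm.
R1: ⌊673/2⌋ × 476 = 336 × 476 mm
R2: ⌊476/2⌋ × 336 = 238 × 336 mm
R3: ⌊336/2⌋ × 238 = 168 × 238 mm
R4: ⌊238/2⌋ × 168 = 119 × 168 mm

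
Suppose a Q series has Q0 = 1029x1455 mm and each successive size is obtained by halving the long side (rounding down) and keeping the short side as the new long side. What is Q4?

Q1: ⌊1455/2⌋ × 1029 = 727 × 1029 mm
Q2: ⌊1029/2⌋ × 727 = 514 × 727 mm
Q3: ⌊727/2⌋ × 514 = 363 × 514 mm
Q4: ⌊514/2⌋ × 363 = 257 × 363 mm

257 × 363 mm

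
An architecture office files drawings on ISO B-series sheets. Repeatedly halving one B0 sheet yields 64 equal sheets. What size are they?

B6

64 = 2^6, so 6 halving steps.
B0 → B1 → … → B6 after 6 steps.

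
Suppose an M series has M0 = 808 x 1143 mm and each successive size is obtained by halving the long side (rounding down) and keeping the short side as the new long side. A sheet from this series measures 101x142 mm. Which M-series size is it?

M6

M0: 808 × 1143 mm
M1: 571 × 808 mm
M2: 404 × 571 mm
M3: 285 × 404 mm
M4: 202 × 285 mm
M5: 142 × 202 mm
M6: 101 × 142 mm
M7: 71 × 101 mm
→ matches M6.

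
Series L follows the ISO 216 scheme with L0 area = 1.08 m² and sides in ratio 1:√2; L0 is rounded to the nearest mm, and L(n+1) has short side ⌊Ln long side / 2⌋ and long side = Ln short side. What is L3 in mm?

Let L0's short side be w mm. w · w√2 = 1.08 m² = 1,080,000 mm², so w ≈ 873.9 mm and w√2 ≈ 1235.9 mm → L0 = 874 × 1236 mm.
L1: ⌊1236/2⌋ × 874 = 618 × 874 mm
L2: ⌊874/2⌋ × 618 = 437 × 618 mm
L3: ⌊618/2⌋ × 437 = 309 × 437 mm

309 × 437 mm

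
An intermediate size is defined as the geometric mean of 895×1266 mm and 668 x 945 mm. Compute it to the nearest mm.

Short side: √(895 · 668) = √597860 ≈ 773.2 → 773 mm
Long side: √(1266 · 945) = √1196370 ≈ 1093.8 → 1094 mm

773 × 1094 mm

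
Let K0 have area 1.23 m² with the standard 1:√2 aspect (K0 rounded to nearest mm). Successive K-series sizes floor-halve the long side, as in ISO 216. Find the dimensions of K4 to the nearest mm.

Let K0's short side be w mm. w · w√2 = 1.23 m² = 1,230,000 mm², so w ≈ 932.6 mm and w√2 ≈ 1318.9 mm → K0 = 933 × 1319 mm.
K1: ⌊1319/2⌋ × 933 = 659 × 933 mm
K2: ⌊933/2⌋ × 659 = 466 × 659 mm
K3: ⌊659/2⌋ × 466 = 329 × 466 mm
K4: ⌊466/2⌋ × 329 = 233 × 329 mm

233 × 329 mm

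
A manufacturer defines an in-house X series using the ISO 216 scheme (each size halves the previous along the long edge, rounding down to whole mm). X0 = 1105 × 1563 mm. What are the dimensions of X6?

138 × 195 mm

X1: ⌊1563/2⌋ × 1105 = 781 × 1105 mm
X2: ⌊1105/2⌋ × 781 = 552 × 781 mm
X3: ⌊781/2⌋ × 552 = 390 × 552 mm
X4: ⌊552/2⌋ × 390 = 276 × 390 mm
X5: ⌊390/2⌋ × 276 = 195 × 276 mm
X6: ⌊276/2⌋ × 195 = 138 × 195 mm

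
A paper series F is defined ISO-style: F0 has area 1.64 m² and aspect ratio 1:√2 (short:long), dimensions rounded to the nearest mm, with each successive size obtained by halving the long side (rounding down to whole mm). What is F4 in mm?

Let F0's short side be w mm. w · w√2 = 1.64 m² = 1,640,000 mm², so w ≈ 1076.9 mm and w√2 ≈ 1522.9 mm → F0 = 1077 × 1523 mm.
F1: ⌊1523/2⌋ × 1077 = 761 × 1077 mm
F2: ⌊1077/2⌋ × 761 = 538 × 761 mm
F3: ⌊761/2⌋ × 538 = 380 × 538 mm
F4: ⌊538/2⌋ × 380 = 269 × 380 mm

269 × 380 mm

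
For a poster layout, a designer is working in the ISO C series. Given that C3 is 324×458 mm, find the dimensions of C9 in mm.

C4: ⌊458/2⌋ × 324 = 229 × 324 mm
C5: ⌊324/2⌋ × 229 = 162 × 229 mm
C6: ⌊229/2⌋ × 162 = 114 × 162 mm
C7: ⌊162/2⌋ × 114 = 81 × 114 mm
C8: ⌊114/2⌋ × 81 = 57 × 81 mm
C9: ⌊81/2⌋ × 57 = 40 × 57 mm

40 × 57 mm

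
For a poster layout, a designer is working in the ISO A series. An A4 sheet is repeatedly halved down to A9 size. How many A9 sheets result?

A4 = 210 × 297 mm; A9 = 37 × 52 mm.
Each halving step doubles the count; 5 steps from A4 to A9.
2^5 = 32.

32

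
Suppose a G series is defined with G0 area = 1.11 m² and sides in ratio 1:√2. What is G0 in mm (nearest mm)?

886 × 1253 mm

Let the short side be w mm. Then w · w√2 = 1.11 m² = 1,110,000 mm².
w² = 1,110,000/√2, so w ≈ 885.9 mm; long side = w√2 ≈ 1252.9 mm.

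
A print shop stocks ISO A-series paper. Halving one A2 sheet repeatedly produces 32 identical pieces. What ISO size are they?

A7

32 = 2^5, so 5 halving steps.
A2 → A3 → … → A7 after 5 steps.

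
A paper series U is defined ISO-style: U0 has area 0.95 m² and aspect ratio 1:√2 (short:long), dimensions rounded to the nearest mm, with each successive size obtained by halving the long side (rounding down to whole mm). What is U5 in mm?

144 × 205 mm

Let U0's short side be w mm. w · w√2 = 0.95 m² = 950,000 mm², so w ≈ 819.6 mm and w√2 ≈ 1159.1 mm → U0 = 820 × 1159 mm.
U1: ⌊1159/2⌋ × 820 = 579 × 820 mm
U2: ⌊820/2⌋ × 579 = 410 × 579 mm
U3: ⌊579/2⌋ × 410 = 289 × 410 mm
U4: ⌊410/2⌋ × 289 = 205 × 289 mm
U5: ⌊289/2⌋ × 205 = 144 × 205 mm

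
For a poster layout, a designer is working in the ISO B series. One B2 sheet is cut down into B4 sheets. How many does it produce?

4

Each ISO step halves the sheet: 1 × B2 → 2 × B3 → 4 × B4
From B2 to B4 is 2 halving steps: 2^2 = 4.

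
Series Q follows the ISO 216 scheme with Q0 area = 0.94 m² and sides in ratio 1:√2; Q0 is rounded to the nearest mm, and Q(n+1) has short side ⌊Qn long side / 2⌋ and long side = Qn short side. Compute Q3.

Let Q0's short side be w mm. w · w√2 = 0.94 m² = 940,000 mm², so w ≈ 815.3 mm and w√2 ≈ 1153.0 mm → Q0 = 815 × 1153 mm.
Q1: ⌊1153/2⌋ × 815 = 576 × 815 mm
Q2: ⌊815/2⌋ × 576 = 407 × 576 mm
Q3: ⌊576/2⌋ × 407 = 288 × 407 mm

288 × 407 mm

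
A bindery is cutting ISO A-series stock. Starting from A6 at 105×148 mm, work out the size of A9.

37 × 52 mm

A7: ⌊148/2⌋ × 105 = 74 × 105 mm
A8: ⌊105/2⌋ × 74 = 52 × 74 mm
A9: ⌊74/2⌋ × 52 = 37 × 52 mm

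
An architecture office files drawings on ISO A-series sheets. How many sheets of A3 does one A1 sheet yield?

Each ISO step halves the sheet: 1 × A1 → 2 × A2 → 4 × A3
From A1 to A3 is 2 halving steps: 2^2 = 4.

4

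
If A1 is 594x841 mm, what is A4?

210 × 297 mm

A2: ⌊841/2⌋ × 594 = 420 × 594 mm
A3: ⌊594/2⌋ × 420 = 297 × 420 mm
A4: ⌊420/2⌋ × 297 = 210 × 297 mm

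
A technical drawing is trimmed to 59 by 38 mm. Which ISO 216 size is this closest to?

C9 (40 × 57 mm)

Aspect ratio 59/38 ≈ 1.553 (ISO target is √2 ≈ 1.414).
In the C-series (envelope sizes, between A and B): C9 = 40 × 57 mm.
Off by 4 mm total — nearest standard size.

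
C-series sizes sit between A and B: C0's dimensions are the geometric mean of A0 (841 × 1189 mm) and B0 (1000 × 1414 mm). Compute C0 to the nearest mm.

917 × 1297 mm

Short: √(841 · 1000) = √841000 ≈ 917.1 mm.
Long: √(1189 · 1414) = √1681246 ≈ 1296.6 mm.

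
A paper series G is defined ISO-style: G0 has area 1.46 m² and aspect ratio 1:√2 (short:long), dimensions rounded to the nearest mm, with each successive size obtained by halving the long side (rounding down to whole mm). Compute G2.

508 × 718 mm

Let G0's short side be w mm. w · w√2 = 1.46 m² = 1,460,000 mm², so w ≈ 1016.1 mm and w√2 ≈ 1436.9 mm → G0 = 1016 × 1437 mm.
G1: ⌊1437/2⌋ × 1016 = 718 × 1016 mm
G2: ⌊1016/2⌋ × 718 = 508 × 718 mm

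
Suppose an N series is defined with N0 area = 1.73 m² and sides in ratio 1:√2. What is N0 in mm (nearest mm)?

1106 × 1564 mm

Let the short side be w mm. Then w · w√2 = 1.73 m² = 1,730,000 mm².
w² = 1,730,000/√2, so w ≈ 1106.0 mm; long side = w√2 ≈ 1564.2 mm.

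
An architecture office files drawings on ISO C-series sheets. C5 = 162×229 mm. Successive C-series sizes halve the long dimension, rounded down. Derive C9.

40 × 57 mm

C6: ⌊229/2⌋ × 162 = 114 × 162 mm
C7: ⌊162/2⌋ × 114 = 81 × 114 mm
C8: ⌊114/2⌋ × 81 = 57 × 81 mm
C9: ⌊81/2⌋ × 57 = 40 × 57 mm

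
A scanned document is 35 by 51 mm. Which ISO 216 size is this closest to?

A9 (37 × 52 mm)

Aspect ratio 51/35 ≈ 1.457 (ISO target is √2 ≈ 1.414).
In the A-series (A0 area = 1 m²): A9 = 37 × 52 mm.
Off by 3 mm total — nearest standard size.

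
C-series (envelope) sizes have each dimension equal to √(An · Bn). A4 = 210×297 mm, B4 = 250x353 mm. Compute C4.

Short side: √(210 · 250) = √52500 ≈ 229.1 → 229 mm
Long side: √(297 · 353) = √104841 ≈ 323.8 → 324 mm

229 × 324 mm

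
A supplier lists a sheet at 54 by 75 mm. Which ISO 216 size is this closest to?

Aspect ratio 75/54 ≈ 1.389 (ISO target is √2 ≈ 1.414).
In the A-series (A0 area = 1 m²): A8 = 52 × 74 mm.
Off by 3 mm total — nearest standard size.

A8 (52 × 74 mm)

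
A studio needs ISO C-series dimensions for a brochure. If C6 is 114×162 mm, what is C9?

40 × 57 mm

C7: ⌊162/2⌋ × 114 = 81 × 114 mm
C8: ⌊114/2⌋ × 81 = 57 × 81 mm
C9: ⌊81/2⌋ × 57 = 40 × 57 mm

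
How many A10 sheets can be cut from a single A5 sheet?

32

Each ISO step halves the sheet: 1 × A5 → 2 × A6 → 4 × A7 → 8 × A8 → …
From A5 to A10 is 5 halving steps: 2^5 = 32.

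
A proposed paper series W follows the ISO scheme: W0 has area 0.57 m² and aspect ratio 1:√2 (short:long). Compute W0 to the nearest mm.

Let the short side be w mm. Then w · w√2 = 0.57 m² = 570,000 mm².
w² = 570,000/√2, so w ≈ 634.9 mm; long side = w√2 ≈ 897.8 mm.

635 × 898 mm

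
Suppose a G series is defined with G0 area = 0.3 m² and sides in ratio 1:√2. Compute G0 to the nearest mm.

461 × 651 mm

Let the short side be w mm. Then w · w√2 = 0.3 m² = 300,000 mm².
w² = 300,000/√2, so w ≈ 460.6 mm; long side = w√2 ≈ 651.4 mm.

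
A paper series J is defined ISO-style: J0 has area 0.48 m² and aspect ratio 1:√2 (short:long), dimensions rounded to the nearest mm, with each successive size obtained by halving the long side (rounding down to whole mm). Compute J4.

Let J0's short side be w mm. w · w√2 = 0.48 m² = 480,000 mm², so w ≈ 582.6 mm and w√2 ≈ 823.9 mm → J0 = 583 × 824 mm.
J1: ⌊824/2⌋ × 583 = 412 × 583 mm
J2: ⌊583/2⌋ × 412 = 291 × 412 mm
J3: ⌊412/2⌋ × 291 = 206 × 291 mm
J4: ⌊291/2⌋ × 206 = 145 × 206 mm

145 × 206 mm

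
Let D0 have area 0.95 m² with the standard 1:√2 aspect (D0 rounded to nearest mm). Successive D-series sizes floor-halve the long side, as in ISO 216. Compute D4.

205 × 289 mm

Let D0's short side be w mm. w · w√2 = 0.95 m² = 950,000 mm², so w ≈ 819.6 mm and w√2 ≈ 1159.1 mm → D0 = 820 × 1159 mm.
D1: ⌊1159/2⌋ × 820 = 579 × 820 mm
D2: ⌊820/2⌋ × 579 = 410 × 579 mm
D3: ⌊579/2⌋ × 410 = 289 × 410 mm
D4: ⌊410/2⌋ × 289 = 205 × 289 mm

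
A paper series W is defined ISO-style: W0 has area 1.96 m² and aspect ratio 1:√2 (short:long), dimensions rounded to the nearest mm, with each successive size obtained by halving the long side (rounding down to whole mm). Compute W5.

Let W0's short side be w mm. w · w√2 = 1.96 m² = 1,960,000 mm², so w ≈ 1177.3 mm and w√2 ≈ 1664.9 mm → W0 = 1177 × 1665 mm.
W1: ⌊1665/2⌋ × 1177 = 832 × 1177 mm
W2: ⌊1177/2⌋ × 832 = 588 × 832 mm
W3: ⌊832/2⌋ × 588 = 416 × 588 mm
W4: ⌊588/2⌋ × 416 = 294 × 416 mm
W5: ⌊416/2⌋ × 294 = 208 × 294 mm

208 × 294 mm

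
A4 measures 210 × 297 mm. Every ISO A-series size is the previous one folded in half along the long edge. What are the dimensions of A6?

A5: ⌊297/2⌋ × 210 = 148 × 210 mm
A6: ⌊210/2⌋ × 148 = 105 × 148 mm

105 × 148 mm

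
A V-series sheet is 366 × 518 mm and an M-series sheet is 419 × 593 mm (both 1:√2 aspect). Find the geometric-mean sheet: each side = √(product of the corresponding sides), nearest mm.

Short side: √(366 · 419) = √153354 ≈ 391.6 → 392 mm
Long side: √(518 · 593) = √307174 ≈ 554.2 → 554 mm

392 × 554 mm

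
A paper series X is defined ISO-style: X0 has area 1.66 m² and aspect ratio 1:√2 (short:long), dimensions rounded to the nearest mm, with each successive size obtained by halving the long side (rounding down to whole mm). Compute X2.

541 × 766 mm

Let X0's short side be w mm. w · w√2 = 1.66 m² = 1,660,000 mm², so w ≈ 1083.4 mm and w√2 ≈ 1532.2 mm → X0 = 1083 × 1532 mm.
X1: ⌊1532/2⌋ × 1083 = 766 × 1083 mm
X2: ⌊1083/2⌋ × 766 = 541 × 766 mm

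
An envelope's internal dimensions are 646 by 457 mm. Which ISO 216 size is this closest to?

C2 (458 × 648 mm)

Aspect ratio 646/457 ≈ 1.414 — close to the ISO √2 ≈ 1.414.
In the C-series (envelope sizes, between A and B): C2 = 458 × 648 mm.
Off by 3 mm total — nearest standard size.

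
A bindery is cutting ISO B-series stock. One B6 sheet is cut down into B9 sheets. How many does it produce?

Each ISO step halves the sheet: 1 × B6 → 2 × B7 → 4 × B8 → 8 × B9
From B6 to B9 is 3 halving steps: 2^3 = 8.

8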